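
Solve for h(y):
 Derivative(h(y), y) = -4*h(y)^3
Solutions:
 h(y) = -sqrt(2)*sqrt(-1/(C1 - 4*y))/2
 h(y) = sqrt(2)*sqrt(-1/(C1 - 4*y))/2


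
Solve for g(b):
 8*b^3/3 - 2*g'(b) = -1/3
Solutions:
 g(b) = C1 + b^4/3 + b/6


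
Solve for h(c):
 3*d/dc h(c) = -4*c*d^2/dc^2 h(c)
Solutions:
 h(c) = C1 + C2*c^(1/4)


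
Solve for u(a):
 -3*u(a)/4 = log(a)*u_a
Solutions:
 u(a) = C1*exp(-3*li(a)/4)


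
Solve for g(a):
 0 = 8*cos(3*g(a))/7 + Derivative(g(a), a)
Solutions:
 8*a/7 - log(sin(3*g(a)) - 1)/6 + log(sin(3*g(a)) + 1)/6 = C1


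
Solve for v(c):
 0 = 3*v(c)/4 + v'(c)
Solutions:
 v(c) = C1*exp(-3*c/4)


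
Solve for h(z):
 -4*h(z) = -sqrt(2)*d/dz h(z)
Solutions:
 h(z) = C1*exp(2*sqrt(2)*z)


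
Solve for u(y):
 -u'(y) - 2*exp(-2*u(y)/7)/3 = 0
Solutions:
 u(y) = 7*log(-sqrt(C1 - 2*y)) - 7*log(21) + 7*log(42)/2
 u(y) = 7*log(C1 - 2*y)/2 - 7*log(21) + 7*log(42)/2


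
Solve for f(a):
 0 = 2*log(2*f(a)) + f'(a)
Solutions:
 Integral(1/(log(_y) + log(2)), (_y, f(a)))/2 = C1 - a


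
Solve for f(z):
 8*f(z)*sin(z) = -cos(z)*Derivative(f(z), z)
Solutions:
 f(z) = C1*cos(z)^8


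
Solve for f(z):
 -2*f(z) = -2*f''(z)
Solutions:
 f(z) = C1*exp(-z) + C2*exp(z)


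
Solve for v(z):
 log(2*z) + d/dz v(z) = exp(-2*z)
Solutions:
 v(z) = C1 - z*log(z) + z*(1 - log(2)) - exp(-2*z)/2


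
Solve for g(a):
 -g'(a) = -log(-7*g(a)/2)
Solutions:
 -Integral(1/(log(-_y) - log(2) + log(7)), (_y, g(a))) = C1 - a


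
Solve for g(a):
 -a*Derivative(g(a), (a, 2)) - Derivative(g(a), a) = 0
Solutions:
 g(a) = C1 + C2*log(a)


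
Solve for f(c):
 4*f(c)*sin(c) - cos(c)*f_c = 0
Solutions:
 f(c) = C1/cos(c)^4


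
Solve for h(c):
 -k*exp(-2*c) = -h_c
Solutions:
 h(c) = C1 - k*exp(-2*c)/2


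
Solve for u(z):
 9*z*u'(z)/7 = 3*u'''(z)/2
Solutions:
 u(z) = C1 + Integral(C2*airyai(6^(1/3)*7^(2/3)*z/7) + C3*airybi(6^(1/3)*7^(2/3)*z/7), z)


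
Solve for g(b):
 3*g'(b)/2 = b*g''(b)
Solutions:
 g(b) = C1 + C2*b^(5/2)


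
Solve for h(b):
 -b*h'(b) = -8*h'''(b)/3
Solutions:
 h(b) = C1 + Integral(C2*airyai(3^(1/3)*b/2) + C3*airybi(3^(1/3)*b/2), b)


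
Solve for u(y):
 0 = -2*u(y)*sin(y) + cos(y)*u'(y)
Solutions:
 u(y) = C1/cos(y)^2


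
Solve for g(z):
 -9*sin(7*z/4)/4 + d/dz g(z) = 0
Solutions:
 g(z) = C1 - 9*cos(7*z/4)/7


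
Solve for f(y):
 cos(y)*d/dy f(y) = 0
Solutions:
 f(y) = C1


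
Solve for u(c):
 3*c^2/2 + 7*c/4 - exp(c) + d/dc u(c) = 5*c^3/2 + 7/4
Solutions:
 u(c) = C1 + 5*c^4/8 - c^3/2 - 7*c^2/8 + 7*c/4 + exp(c)


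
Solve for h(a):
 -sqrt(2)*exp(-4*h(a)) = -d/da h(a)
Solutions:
 h(a) = log(-I*(C1 + 4*sqrt(2)*a)^(1/4))
 h(a) = log(I*(C1 + 4*sqrt(2)*a)^(1/4))
 h(a) = log(-(C1 + 4*sqrt(2)*a)^(1/4))
 h(a) = log(C1 + 4*sqrt(2)*a)/4


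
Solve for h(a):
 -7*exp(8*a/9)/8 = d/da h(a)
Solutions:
 h(a) = C1 - 63*exp(8*a/9)/64


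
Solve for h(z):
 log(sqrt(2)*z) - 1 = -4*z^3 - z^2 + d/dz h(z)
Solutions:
 h(z) = C1 + z^4 + z^3/3 + z*log(z) - 2*z + z*log(2)/2


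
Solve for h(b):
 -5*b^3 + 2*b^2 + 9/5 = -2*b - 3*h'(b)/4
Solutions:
 h(b) = C1 + 5*b^4/3 - 8*b^3/9 - 4*b^2/3 - 12*b/5


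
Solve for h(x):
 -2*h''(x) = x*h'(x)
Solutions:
 h(x) = C1 + C2*erf(x/2)


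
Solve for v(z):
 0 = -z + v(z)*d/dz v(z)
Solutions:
 v(z) = -sqrt(C1 + z^2)
 v(z) = sqrt(C1 + z^2)


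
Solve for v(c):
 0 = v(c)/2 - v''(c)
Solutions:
 v(c) = C1*exp(-sqrt(2)*c/2) + C2*exp(sqrt(2)*c/2)


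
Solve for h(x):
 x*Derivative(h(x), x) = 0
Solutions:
 h(x) = C1


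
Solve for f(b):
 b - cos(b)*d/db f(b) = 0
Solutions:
 f(b) = C1 + Integral(b/cos(b), b)


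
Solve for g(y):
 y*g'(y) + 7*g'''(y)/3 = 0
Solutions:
 g(y) = C1 + Integral(C2*airyai(-3^(1/3)*7^(2/3)*y/7) + C3*airybi(-3^(1/3)*7^(2/3)*y/7), y)


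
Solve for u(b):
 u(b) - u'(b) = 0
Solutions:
 u(b) = C1*exp(b)


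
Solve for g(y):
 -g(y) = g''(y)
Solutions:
 g(y) = C1*sin(y) + C2*cos(y)


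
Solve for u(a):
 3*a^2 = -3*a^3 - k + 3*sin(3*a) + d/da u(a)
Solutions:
 u(a) = C1 + 3*a^4/4 + a^3 + a*k + cos(3*a)


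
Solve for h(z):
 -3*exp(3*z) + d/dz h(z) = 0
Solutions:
 h(z) = C1 + exp(3*z)


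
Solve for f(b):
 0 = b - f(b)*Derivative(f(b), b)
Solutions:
 f(b) = -sqrt(C1 + b^2)
 f(b) = sqrt(C1 + b^2)


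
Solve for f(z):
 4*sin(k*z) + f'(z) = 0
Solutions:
 f(z) = C1 + 4*cos(k*z)/k


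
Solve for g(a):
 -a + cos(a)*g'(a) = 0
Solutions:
 g(a) = C1 + Integral(a/cos(a), a)


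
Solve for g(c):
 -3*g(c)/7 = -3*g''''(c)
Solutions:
 g(c) = C1*exp(-7^(3/4)*c/7) + C2*exp(7^(3/4)*c/7) + C3*sin(7^(3/4)*c/7) + C4*cos(7^(3/4)*c/7)


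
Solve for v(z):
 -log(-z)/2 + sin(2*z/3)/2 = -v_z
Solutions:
 v(z) = C1 + z*log(-z)/2 - z/2 + 3*cos(2*z/3)/4


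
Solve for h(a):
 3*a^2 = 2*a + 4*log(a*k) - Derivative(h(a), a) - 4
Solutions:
 h(a) = C1 - a^3 + a^2 + 4*a*log(a*k) - 8*a


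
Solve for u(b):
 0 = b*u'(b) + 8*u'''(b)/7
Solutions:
 u(b) = C1 + Integral(C2*airyai(-7^(1/3)*b/2) + C3*airybi(-7^(1/3)*b/2), b)


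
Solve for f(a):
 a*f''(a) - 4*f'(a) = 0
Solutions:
 f(a) = C1 + C2*a^5


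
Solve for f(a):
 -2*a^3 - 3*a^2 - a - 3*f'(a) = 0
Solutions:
 f(a) = C1 - a^4/6 - a^3/3 - a^2/6


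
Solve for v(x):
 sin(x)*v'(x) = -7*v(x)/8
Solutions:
 v(x) = C1*(cos(x) + 1)^(7/16)/(cos(x) - 1)^(7/16)


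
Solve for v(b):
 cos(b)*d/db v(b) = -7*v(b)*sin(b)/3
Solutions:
 v(b) = C1*cos(b)^(7/3)


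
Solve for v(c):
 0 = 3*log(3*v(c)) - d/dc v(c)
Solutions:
 -Integral(1/(log(_y) + log(3)), (_y, v(c)))/3 = C1 - c


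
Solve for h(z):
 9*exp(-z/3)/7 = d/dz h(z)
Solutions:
 h(z) = C1 - 27*exp(-z/3)/7


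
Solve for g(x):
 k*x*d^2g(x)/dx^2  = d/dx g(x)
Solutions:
 g(x) = C1 + x^(((re(k) + 1)*re(k) + im(k)^2)/(re(k)^2 + im(k)^2))*(C2*sin(log(x)*Abs(im(k))/(re(k)^2 + im(k)^2)) + C3*cos(log(x)*im(k)/(re(k)^2 + im(k)^2)))


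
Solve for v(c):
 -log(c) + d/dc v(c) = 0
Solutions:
 v(c) = C1 + c*log(c) - c


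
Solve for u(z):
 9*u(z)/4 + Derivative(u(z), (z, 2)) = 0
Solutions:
 u(z) = C1*sin(3*z/2) + C2*cos(3*z/2)


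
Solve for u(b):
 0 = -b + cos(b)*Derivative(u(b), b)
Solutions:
 u(b) = C1 + Integral(b/cos(b), b)


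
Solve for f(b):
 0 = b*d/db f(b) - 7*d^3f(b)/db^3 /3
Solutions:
 f(b) = C1 + Integral(C2*airyai(3^(1/3)*7^(2/3)*b/7) + C3*airybi(3^(1/3)*7^(2/3)*b/7), b)


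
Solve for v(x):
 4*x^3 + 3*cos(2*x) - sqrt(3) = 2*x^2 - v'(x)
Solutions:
 v(x) = C1 - x^4 + 2*x^3/3 + sqrt(3)*x - 3*sin(2*x)/2


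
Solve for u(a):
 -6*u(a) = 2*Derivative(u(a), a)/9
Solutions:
 u(a) = C1*exp(-27*a)


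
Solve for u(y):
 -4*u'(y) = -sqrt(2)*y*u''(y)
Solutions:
 u(y) = C1 + C2*y^(1 + 2*sqrt(2))


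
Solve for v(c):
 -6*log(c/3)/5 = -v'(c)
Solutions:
 v(c) = C1 + 6*c*log(c)/5 - 6*c*log(3)/5 - 6*c/5


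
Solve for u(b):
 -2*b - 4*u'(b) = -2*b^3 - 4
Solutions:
 u(b) = C1 + b^4/8 - b^2/4 + b


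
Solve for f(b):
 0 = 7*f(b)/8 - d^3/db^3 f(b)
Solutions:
 f(b) = C3*exp(7^(1/3)*b/2) + (C1*sin(sqrt(3)*7^(1/3)*b/4) + C2*cos(sqrt(3)*7^(1/3)*b/4))*exp(-7^(1/3)*b/4)


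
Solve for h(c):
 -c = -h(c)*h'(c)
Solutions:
 h(c) = -sqrt(C1 + c^2)
 h(c) = sqrt(C1 + c^2)


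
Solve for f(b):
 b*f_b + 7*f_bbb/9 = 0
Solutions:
 f(b) = C1 + Integral(C2*airyai(-21^(2/3)*b/7) + C3*airybi(-21^(2/3)*b/7), b)


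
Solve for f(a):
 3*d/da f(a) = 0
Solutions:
 f(a) = C1


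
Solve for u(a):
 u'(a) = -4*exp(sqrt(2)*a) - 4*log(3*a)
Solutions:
 u(a) = C1 - 4*a*log(a) + 4*a*(1 - log(3)) - 2*sqrt(2)*exp(sqrt(2)*a)


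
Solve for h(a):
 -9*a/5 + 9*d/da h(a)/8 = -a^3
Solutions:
 h(a) = C1 - 2*a^4/9 + 4*a^2/5


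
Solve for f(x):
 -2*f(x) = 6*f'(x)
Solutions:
 f(x) = C1*exp(-x/3)


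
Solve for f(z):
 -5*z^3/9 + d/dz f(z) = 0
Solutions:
 f(z) = C1 + 5*z^4/36


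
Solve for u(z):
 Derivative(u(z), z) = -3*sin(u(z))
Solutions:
 u(z) = -acos((-C1 - exp(6*z))/(C1 - exp(6*z))) + 2*pi
 u(z) = acos((-C1 - exp(6*z))/(C1 - exp(6*z)))


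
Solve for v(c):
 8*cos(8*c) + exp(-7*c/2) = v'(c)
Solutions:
 v(c) = C1 + sin(8*c) - 2*exp(-7*c/2)/7


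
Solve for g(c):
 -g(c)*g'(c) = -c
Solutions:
 g(c) = -sqrt(C1 + c^2)
 g(c) = sqrt(C1 + c^2)


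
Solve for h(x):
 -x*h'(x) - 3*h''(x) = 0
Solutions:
 h(x) = C1 + C2*erf(sqrt(6)*x/6)


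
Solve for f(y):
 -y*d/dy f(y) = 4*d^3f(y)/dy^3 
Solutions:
 f(y) = C1 + Integral(C2*airyai(-2^(1/3)*y/2) + C3*airybi(-2^(1/3)*y/2), y)


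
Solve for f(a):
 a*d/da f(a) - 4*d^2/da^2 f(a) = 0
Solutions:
 f(a) = C1 + C2*erfi(sqrt(2)*a/4)


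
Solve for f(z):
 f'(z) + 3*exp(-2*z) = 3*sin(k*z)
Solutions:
 f(z) = C1 + 3*exp(-2*z)/2 - 3*cos(k*z)/k


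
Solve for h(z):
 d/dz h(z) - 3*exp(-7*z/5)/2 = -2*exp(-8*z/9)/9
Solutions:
 h(z) = C1 - 15*exp(-7*z/5)/14 + exp(-8*z/9)/4


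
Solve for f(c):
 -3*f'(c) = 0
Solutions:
 f(c) = C1


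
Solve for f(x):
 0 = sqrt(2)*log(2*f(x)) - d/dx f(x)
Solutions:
 -sqrt(2)*Integral(1/(log(_y) + log(2)), (_y, f(x)))/2 = C1 - x


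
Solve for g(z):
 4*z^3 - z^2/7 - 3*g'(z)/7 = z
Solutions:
 g(z) = C1 + 7*z^4/3 - z^3/9 - 7*z^2/6


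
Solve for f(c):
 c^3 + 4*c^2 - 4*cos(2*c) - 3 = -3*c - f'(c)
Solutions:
 f(c) = C1 - c^4/4 - 4*c^3/3 - 3*c^2/2 + 3*c + 2*sin(2*c)


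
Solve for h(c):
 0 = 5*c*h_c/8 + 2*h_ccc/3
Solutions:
 h(c) = C1 + Integral(C2*airyai(-15^(1/3)*2^(2/3)*c/4) + C3*airybi(-15^(1/3)*2^(2/3)*c/4), c)


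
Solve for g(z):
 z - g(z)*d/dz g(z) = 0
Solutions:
 g(z) = -sqrt(C1 + z^2)
 g(z) = sqrt(C1 + z^2)


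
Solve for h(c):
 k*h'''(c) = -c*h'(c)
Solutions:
 h(c) = C1 + Integral(C2*airyai(c*(-1/k)^(1/3)) + C3*airybi(c*(-1/k)^(1/3)), c)


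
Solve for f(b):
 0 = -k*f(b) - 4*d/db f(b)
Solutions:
 f(b) = C1*exp(-b*k/4)


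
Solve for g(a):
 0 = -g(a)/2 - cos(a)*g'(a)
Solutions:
 g(a) = C1*(sin(a) - 1)^(1/4)/(sin(a) + 1)^(1/4)


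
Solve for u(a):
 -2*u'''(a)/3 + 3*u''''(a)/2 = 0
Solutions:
 u(a) = C1 + C2*a + C3*a^2 + C4*exp(4*a/9)


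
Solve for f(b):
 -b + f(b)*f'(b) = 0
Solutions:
 f(b) = -sqrt(C1 + b^2)
 f(b) = sqrt(C1 + b^2)


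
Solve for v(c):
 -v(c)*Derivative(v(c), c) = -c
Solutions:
 v(c) = -sqrt(C1 + c^2)
 v(c) = sqrt(C1 + c^2)


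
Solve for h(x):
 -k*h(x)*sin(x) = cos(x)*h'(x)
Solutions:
 h(x) = C1*exp(k*log(cos(x)))


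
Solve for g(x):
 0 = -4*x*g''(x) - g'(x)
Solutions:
 g(x) = C1 + C2*x^(3/4)


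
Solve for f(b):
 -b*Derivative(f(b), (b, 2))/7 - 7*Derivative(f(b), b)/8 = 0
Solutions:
 f(b) = C1 + C2/b^(41/8)


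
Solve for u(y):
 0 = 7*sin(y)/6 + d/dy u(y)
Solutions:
 u(y) = C1 + 7*cos(y)/6


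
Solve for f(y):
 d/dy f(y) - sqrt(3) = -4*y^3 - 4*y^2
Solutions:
 f(y) = C1 - y^4 - 4*y^3/3 + sqrt(3)*y


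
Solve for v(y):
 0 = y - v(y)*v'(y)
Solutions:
 v(y) = -sqrt(C1 + y^2)
 v(y) = sqrt(C1 + y^2)


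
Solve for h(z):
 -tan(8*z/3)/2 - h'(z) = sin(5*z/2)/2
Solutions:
 h(z) = C1 + 3*log(cos(8*z/3))/16 + cos(5*z/2)/5


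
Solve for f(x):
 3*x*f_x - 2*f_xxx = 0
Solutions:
 f(x) = C1 + Integral(C2*airyai(2^(2/3)*3^(1/3)*x/2) + C3*airybi(2^(2/3)*3^(1/3)*x/2), x)


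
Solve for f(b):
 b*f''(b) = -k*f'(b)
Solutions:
 f(b) = C1 + b^(1 - re(k))*(C2*sin(log(b)*Abs(im(k))) + C3*cos(log(b)*im(k)))


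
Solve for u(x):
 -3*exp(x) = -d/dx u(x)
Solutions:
 u(x) = C1 + 3*exp(x)


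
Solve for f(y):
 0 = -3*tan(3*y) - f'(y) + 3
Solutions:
 f(y) = C1 + 3*y + log(cos(3*y))


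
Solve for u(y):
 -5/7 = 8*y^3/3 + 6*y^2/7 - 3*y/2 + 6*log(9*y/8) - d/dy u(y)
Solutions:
 u(y) = C1 + 2*y^4/3 + 2*y^3/7 - 3*y^2/4 + 6*y*log(y) - 18*y*log(2) - 37*y/7 + 12*y*log(3)


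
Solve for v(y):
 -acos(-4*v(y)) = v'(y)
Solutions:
 Integral(1/acos(-4*_y), (_y, v(y))) = C1 - y


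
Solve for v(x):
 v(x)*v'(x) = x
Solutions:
 v(x) = -sqrt(C1 + x^2)
 v(x) = sqrt(C1 + x^2)


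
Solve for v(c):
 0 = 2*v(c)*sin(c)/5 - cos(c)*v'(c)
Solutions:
 v(c) = C1/cos(c)^(2/5)


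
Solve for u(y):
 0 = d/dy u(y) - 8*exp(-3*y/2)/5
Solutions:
 u(y) = C1 - 16*exp(-3*y/2)/15


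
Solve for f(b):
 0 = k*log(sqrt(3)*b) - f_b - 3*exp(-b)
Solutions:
 f(b) = C1 + b*k*log(b) + b*k*(-1 + log(3)/2) + 3*exp(-b)


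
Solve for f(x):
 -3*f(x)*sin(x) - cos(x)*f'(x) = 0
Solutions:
 f(x) = C1*cos(x)^3


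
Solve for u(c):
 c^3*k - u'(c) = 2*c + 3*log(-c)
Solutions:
 u(c) = C1 + c^4*k/4 - c^2 - 3*c*log(-c) + 3*c


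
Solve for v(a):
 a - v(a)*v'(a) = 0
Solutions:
 v(a) = -sqrt(C1 + a^2)
 v(a) = sqrt(C1 + a^2)


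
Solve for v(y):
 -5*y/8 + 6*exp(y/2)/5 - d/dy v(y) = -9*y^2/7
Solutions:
 v(y) = C1 + 3*y^3/7 - 5*y^2/16 + 12*exp(y/2)/5


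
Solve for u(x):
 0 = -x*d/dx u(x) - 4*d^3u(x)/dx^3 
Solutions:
 u(x) = C1 + Integral(C2*airyai(-2^(1/3)*x/2) + C3*airybi(-2^(1/3)*x/2), x)


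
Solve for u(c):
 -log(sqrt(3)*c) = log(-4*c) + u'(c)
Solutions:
 u(c) = C1 - 2*c*log(c) + c*(-2*log(2) - log(3)/2 + 2 - I*pi)


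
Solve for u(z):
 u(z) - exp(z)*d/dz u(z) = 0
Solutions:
 u(z) = C1*exp(-exp(-z))


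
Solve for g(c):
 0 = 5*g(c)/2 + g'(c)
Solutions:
 g(c) = C1*exp(-5*c/2)


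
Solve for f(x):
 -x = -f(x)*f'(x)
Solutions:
 f(x) = -sqrt(C1 + x^2)
 f(x) = sqrt(C1 + x^2)


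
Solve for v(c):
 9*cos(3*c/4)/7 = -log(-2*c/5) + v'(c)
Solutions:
 v(c) = C1 + c*log(-c) - c*log(5) - c + c*log(2) + 12*sin(3*c/4)/7


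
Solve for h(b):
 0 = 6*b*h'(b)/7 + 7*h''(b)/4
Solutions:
 h(b) = C1 + C2*erf(2*sqrt(3)*b/7)


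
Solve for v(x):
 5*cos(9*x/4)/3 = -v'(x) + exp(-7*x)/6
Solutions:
 v(x) = C1 - 20*sin(9*x/4)/27 - exp(-7*x)/42


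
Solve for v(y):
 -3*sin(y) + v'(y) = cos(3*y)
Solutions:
 v(y) = C1 + sin(3*y)/3 - 3*cos(y)


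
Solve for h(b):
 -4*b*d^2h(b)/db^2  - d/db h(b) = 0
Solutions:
 h(b) = C1 + C2*b^(3/4)


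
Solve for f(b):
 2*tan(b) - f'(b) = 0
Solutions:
 f(b) = C1 - 2*log(cos(b))


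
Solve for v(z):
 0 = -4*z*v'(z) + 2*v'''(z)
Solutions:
 v(z) = C1 + Integral(C2*airyai(2^(1/3)*z) + C3*airybi(2^(1/3)*z), z)


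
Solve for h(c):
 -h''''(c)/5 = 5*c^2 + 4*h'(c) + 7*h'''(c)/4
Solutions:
 h(c) = C1 + C2*exp(c*(-70 + 245*5^(2/3)/(48*sqrt(30909) + 12031)^(1/3) + 5^(1/3)*(48*sqrt(30909) + 12031)^(1/3))/24)*sin(sqrt(3)*5^(1/3)*c*(-(48*sqrt(30909) + 12031)^(1/3) + 245*5^(1/3)/(48*sqrt(30909) + 12031)^(1/3))/24) + C3*exp(c*(-70 + 245*5^(2/3)/(48*sqrt(30909) + 12031)^(1/3) + 5^(1/3)*(48*sqrt(30909) + 12031)^(1/3))/24)*cos(sqrt(3)*5^(1/3)*c*(-(48*sqrt(30909) + 12031)^(1/3) + 245*5^(1/3)/(48*sqrt(30909) + 12031)^(1/3))/24) + C4*exp(-c*(245*5^(2/3)/(48*sqrt(30909) + 12031)^(1/3) + 35 + 5^(1/3)*(48*sqrt(30909) + 12031)^(1/3))/12) - 5*c^3/12 + 35*c/32


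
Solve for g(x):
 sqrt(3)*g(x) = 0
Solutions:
 g(x) = 0


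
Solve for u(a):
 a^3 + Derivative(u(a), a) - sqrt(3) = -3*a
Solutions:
 u(a) = C1 - a^4/4 - 3*a^2/2 + sqrt(3)*a


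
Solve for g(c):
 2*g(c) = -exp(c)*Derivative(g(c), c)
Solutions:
 g(c) = C1*exp(2*exp(-c))


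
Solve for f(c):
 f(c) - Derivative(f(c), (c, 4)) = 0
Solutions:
 f(c) = C1*exp(-c) + C2*exp(c) + C3*sin(c) + C4*cos(c)


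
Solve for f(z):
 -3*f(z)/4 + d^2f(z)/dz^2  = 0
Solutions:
 f(z) = C1*exp(-sqrt(3)*z/2) + C2*exp(sqrt(3)*z/2)


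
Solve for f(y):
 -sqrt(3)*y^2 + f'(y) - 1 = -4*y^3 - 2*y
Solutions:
 f(y) = C1 - y^4 + sqrt(3)*y^3/3 - y^2 + y


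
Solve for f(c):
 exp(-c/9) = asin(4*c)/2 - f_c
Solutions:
 f(c) = C1 + c*asin(4*c)/2 + sqrt(1 - 16*c^2)/8 + 9*exp(-c/9)


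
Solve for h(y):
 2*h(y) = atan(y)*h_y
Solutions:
 h(y) = C1*exp(2*Integral(1/atan(y), y))


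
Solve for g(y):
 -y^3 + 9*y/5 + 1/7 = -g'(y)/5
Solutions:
 g(y) = C1 + 5*y^4/4 - 9*y^2/2 - 5*y/7


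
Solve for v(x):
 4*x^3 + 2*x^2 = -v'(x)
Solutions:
 v(x) = C1 - x^4 - 2*x^3/3


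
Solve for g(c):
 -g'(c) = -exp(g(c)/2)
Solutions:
 g(c) = 2*log(-1/(C1 + c)) + 2*log(2)


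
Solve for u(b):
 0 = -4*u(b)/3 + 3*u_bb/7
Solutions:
 u(b) = C1*exp(-2*sqrt(7)*b/3) + C2*exp(2*sqrt(7)*b/3)


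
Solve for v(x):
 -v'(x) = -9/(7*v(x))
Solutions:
 v(x) = -sqrt(C1 + 126*x)/7
 v(x) = sqrt(C1 + 126*x)/7


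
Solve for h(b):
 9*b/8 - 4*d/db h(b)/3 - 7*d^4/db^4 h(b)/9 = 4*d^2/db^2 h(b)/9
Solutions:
 h(b) = C1 + C2*exp(-42^(1/3)*b*(-(189 + sqrt(36057))^(1/3) + 2*42^(1/3)/(189 + sqrt(36057))^(1/3))/42)*sin(14^(1/3)*3^(1/6)*b*(6*14^(1/3)/(189 + sqrt(36057))^(1/3) + 3^(2/3)*(189 + sqrt(36057))^(1/3))/42) + C3*exp(-42^(1/3)*b*(-(189 + sqrt(36057))^(1/3) + 2*42^(1/3)/(189 + sqrt(36057))^(1/3))/42)*cos(14^(1/3)*3^(1/6)*b*(6*14^(1/3)/(189 + sqrt(36057))^(1/3) + 3^(2/3)*(189 + sqrt(36057))^(1/3))/42) + C4*exp(42^(1/3)*b*(-(189 + sqrt(36057))^(1/3) + 2*42^(1/3)/(189 + sqrt(36057))^(1/3))/21) + 27*b^2/64 - 9*b/32


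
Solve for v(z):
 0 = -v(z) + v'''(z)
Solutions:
 v(z) = C3*exp(z) + (C1*sin(sqrt(3)*z/2) + C2*cos(sqrt(3)*z/2))*exp(-z/2)


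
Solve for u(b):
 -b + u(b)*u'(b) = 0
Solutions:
 u(b) = -sqrt(C1 + b^2)
 u(b) = sqrt(C1 + b^2)


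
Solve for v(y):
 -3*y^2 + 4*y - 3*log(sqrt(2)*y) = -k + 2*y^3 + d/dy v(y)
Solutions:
 v(y) = C1 + k*y - y^4/2 - y^3 + 2*y^2 - 3*y*log(y) - 3*y*log(2)/2 + 3*y


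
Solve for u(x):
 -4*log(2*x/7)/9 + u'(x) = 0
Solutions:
 u(x) = C1 + 4*x*log(x)/9 - 4*x*log(7)/9 - 4*x/9 + 4*x*log(2)/9


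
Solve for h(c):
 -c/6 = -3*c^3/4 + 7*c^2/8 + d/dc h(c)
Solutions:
 h(c) = C1 + 3*c^4/16 - 7*c^3/24 - c^2/12


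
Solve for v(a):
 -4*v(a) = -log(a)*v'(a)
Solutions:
 v(a) = C1*exp(4*li(a))


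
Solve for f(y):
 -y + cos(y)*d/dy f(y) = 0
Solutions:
 f(y) = C1 + Integral(y/cos(y), y)


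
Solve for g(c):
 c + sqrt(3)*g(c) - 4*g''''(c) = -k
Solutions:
 g(c) = C1*exp(-sqrt(2)*3^(1/8)*c/2) + C2*exp(sqrt(2)*3^(1/8)*c/2) + C3*sin(sqrt(2)*3^(1/8)*c/2) + C4*cos(sqrt(2)*3^(1/8)*c/2) - sqrt(3)*c/3 - sqrt(3)*k/3


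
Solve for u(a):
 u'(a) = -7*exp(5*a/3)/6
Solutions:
 u(a) = C1 - 7*exp(5*a/3)/10


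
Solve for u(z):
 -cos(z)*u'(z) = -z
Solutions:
 u(z) = C1 + Integral(z/cos(z), z)


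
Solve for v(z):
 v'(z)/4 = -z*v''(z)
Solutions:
 v(z) = C1 + C2*z^(3/4)


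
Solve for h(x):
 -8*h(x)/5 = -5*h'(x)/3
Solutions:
 h(x) = C1*exp(24*x/25)


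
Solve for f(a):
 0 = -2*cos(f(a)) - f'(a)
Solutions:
 f(a) = pi - asin((C1 + exp(4*a))/(C1 - exp(4*a)))
 f(a) = asin((C1 + exp(4*a))/(C1 - exp(4*a)))


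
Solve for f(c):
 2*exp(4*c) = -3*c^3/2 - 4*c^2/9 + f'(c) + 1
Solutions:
 f(c) = C1 + 3*c^4/8 + 4*c^3/27 - c + exp(4*c)/2


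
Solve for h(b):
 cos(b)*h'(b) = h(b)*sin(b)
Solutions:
 h(b) = C1/cos(b)


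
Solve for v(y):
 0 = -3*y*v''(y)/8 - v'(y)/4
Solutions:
 v(y) = C1 + C2*y^(1/3)


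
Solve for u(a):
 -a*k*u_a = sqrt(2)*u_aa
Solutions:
 u(a) = Piecewise((-2^(3/4)*sqrt(pi)*C1*erf(2^(1/4)*a*sqrt(k)/2)/(2*sqrt(k)) - C2, (k > 0) | (k < 0)), (-C1*a - C2, True))


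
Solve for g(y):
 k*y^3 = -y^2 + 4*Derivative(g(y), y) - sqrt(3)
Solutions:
 g(y) = C1 + k*y^4/16 + y^3/12 + sqrt(3)*y/4


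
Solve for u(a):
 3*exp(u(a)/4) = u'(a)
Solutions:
 u(a) = 4*log(-1/(C1 + 3*a)) + 8*log(2)


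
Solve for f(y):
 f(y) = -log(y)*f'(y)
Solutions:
 f(y) = C1*exp(-li(y))


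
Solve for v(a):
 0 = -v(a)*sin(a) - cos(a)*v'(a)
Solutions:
 v(a) = C1*cos(a)


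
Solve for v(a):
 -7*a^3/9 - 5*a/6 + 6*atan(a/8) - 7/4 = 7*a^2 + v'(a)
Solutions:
 v(a) = C1 - 7*a^4/36 - 7*a^3/3 - 5*a^2/12 + 6*a*atan(a/8) - 7*a/4 - 24*log(a^2 + 64)


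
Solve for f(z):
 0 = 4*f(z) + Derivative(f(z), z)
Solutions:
 f(z) = C1*exp(-4*z)


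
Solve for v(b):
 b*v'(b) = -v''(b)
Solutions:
 v(b) = C1 + C2*erf(sqrt(2)*b/2)


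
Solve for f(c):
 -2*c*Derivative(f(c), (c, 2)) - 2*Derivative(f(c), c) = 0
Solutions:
 f(c) = C1 + C2*log(c)


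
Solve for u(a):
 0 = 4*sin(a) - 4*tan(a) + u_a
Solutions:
 u(a) = C1 - 4*log(cos(a)) + 4*cos(a)


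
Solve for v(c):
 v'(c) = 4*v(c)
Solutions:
 v(c) = C1*exp(4*c)


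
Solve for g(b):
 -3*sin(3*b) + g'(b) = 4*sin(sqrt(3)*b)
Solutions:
 g(b) = C1 - cos(3*b) - 4*sqrt(3)*cos(sqrt(3)*b)/3


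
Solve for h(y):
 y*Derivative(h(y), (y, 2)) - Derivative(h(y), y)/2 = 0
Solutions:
 h(y) = C1 + C2*y^(3/2)


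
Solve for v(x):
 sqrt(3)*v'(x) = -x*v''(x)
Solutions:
 v(x) = C1 + C2*x^(1 - sqrt(3))


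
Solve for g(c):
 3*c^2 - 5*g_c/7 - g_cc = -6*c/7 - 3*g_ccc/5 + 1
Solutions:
 g(c) = C1 + C2*exp(5*c*(7 - sqrt(133))/42) + C3*exp(5*c*(7 + sqrt(133))/42) + 7*c^3/5 - 132*c^2/25 + 511*c/25


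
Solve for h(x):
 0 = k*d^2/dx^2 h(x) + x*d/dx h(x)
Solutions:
 h(x) = C1 + C2*sqrt(k)*erf(sqrt(2)*x*sqrt(1/k)/2)


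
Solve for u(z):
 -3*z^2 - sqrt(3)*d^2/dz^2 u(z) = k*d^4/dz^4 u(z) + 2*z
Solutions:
 u(z) = C1 + C2*z + C3*exp(-3^(1/4)*z*sqrt(-1/k)) + C4*exp(3^(1/4)*z*sqrt(-1/k)) + k*z^2 - sqrt(3)*z^4/12 - sqrt(3)*z^3/9


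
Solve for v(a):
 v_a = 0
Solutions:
 v(a) = C1


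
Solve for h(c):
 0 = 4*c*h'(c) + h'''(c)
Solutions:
 h(c) = C1 + Integral(C2*airyai(-2^(2/3)*c) + C3*airybi(-2^(2/3)*c), c)


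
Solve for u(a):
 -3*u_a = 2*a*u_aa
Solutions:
 u(a) = C1 + C2/sqrt(a)


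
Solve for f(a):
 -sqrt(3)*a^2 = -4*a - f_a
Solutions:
 f(a) = C1 + sqrt(3)*a^3/3 - 2*a^2


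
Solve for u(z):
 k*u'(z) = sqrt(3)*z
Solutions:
 u(z) = C1 + sqrt(3)*z^2/(2*k)


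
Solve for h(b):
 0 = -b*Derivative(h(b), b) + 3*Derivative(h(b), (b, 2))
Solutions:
 h(b) = C1 + C2*erfi(sqrt(6)*b/6)


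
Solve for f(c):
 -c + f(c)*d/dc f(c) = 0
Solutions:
 f(c) = -sqrt(C1 + c^2)
 f(c) = sqrt(C1 + c^2)


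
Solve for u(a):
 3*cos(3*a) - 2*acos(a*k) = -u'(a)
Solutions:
 u(a) = C1 + 2*Piecewise((a*acos(a*k) - sqrt(-a^2*k^2 + 1)/k, Ne(k, 0)), (pi*a/2, True)) - sin(3*a)


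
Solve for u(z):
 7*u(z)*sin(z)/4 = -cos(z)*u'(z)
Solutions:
 u(z) = C1*cos(z)^(7/4)


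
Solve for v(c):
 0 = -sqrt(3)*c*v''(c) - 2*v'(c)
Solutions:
 v(c) = C1 + C2*c^(1 - 2*sqrt(3)/3)


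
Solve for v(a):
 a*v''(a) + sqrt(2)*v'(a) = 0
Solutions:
 v(a) = C1 + C2*a^(1 - sqrt(2))


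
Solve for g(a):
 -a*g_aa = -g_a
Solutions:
 g(a) = C1 + C2*a^2


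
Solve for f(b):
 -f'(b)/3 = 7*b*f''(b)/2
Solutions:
 f(b) = C1 + C2*b^(19/21)


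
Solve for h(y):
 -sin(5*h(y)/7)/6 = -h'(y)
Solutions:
 -y/6 + 7*log(cos(5*h(y)/7) - 1)/10 - 7*log(cos(5*h(y)/7) + 1)/10 = C1


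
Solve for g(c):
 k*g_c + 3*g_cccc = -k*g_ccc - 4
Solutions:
 g(c) = C1 + C2*exp(-c*(2*2^(1/3)*k^2/(2*k^3 + 243*k + sqrt(k^2*(-4*k^4 + (2*k^2 + 243)^2)))^(1/3) + 2*k + 2^(2/3)*(2*k^3 + 243*k + sqrt(k^2*(-4*k^4 + (2*k^2 + 243)^2)))^(1/3))/18) + C3*exp(c*(-8*2^(1/3)*k^2/((-1 + sqrt(3)*I)*(2*k^3 + 243*k + sqrt(k^2*(-4*k^4 + (2*k^2 + 243)^2)))^(1/3)) - 4*k + 2^(2/3)*(2*k^3 + 243*k + sqrt(k^2*(-4*k^4 + (2*k^2 + 243)^2)))^(1/3) - 2^(2/3)*sqrt(3)*I*(2*k^3 + 243*k + sqrt(k^2*(-4*k^4 + (2*k^2 + 243)^2)))^(1/3))/36) + C4*exp(c*(8*2^(1/3)*k^2/((1 + sqrt(3)*I)*(2*k^3 + 243*k + sqrt(k^2*(-4*k^4 + (2*k^2 + 243)^2)))^(1/3)) - 4*k + 2^(2/3)*(2*k^3 + 243*k + sqrt(k^2*(-4*k^4 + (2*k^2 + 243)^2)))^(1/3) + 2^(2/3)*sqrt(3)*I*(2*k^3 + 243*k + sqrt(k^2*(-4*k^4 + (2*k^2 + 243)^2)))^(1/3))/36) - 4*c/k


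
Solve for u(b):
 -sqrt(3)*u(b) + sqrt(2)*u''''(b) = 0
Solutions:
 u(b) = C1*exp(-2^(7/8)*3^(1/8)*b/2) + C2*exp(2^(7/8)*3^(1/8)*b/2) + C3*sin(2^(7/8)*3^(1/8)*b/2) + C4*cos(2^(7/8)*3^(1/8)*b/2)


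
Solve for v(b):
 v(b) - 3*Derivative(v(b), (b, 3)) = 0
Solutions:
 v(b) = C3*exp(3^(2/3)*b/3) + (C1*sin(3^(1/6)*b/2) + C2*cos(3^(1/6)*b/2))*exp(-3^(2/3)*b/6)


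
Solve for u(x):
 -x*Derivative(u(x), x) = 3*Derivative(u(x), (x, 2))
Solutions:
 u(x) = C1 + C2*erf(sqrt(6)*x/6)


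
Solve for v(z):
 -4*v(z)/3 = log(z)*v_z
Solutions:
 v(z) = C1*exp(-4*li(z)/3)


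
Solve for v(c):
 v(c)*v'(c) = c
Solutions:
 v(c) = -sqrt(C1 + c^2)
 v(c) = sqrt(C1 + c^2)


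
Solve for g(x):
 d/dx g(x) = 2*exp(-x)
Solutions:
 g(x) = C1 - 2*exp(-x)


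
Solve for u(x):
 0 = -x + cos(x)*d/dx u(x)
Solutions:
 u(x) = C1 + Integral(x/cos(x), x)


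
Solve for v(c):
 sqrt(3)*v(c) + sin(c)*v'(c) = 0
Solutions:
 v(c) = C1*(cos(c) + 1)^(sqrt(3)/2)/(cos(c) - 1)^(sqrt(3)/2)


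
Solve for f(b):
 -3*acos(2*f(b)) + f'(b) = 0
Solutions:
 Integral(1/acos(2*_y), (_y, f(b))) = C1 + 3*b


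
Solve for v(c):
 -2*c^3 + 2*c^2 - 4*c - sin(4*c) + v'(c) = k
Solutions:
 v(c) = C1 + c^4/2 - 2*c^3/3 + 2*c^2 + c*k - cos(4*c)/4


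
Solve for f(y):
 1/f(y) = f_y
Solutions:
 f(y) = -sqrt(C1 + 2*y)
 f(y) = sqrt(C1 + 2*y)


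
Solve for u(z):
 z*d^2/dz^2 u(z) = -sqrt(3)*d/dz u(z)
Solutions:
 u(z) = C1 + C2*z^(1 - sqrt(3))


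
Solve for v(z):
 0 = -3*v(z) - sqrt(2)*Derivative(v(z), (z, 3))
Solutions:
 v(z) = C3*exp(-2^(5/6)*3^(1/3)*z/2) + (C1*sin(6^(5/6)*z/4) + C2*cos(6^(5/6)*z/4))*exp(2^(5/6)*3^(1/3)*z/4)


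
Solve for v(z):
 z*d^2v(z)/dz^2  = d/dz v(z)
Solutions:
 v(z) = C1 + C2*z^2


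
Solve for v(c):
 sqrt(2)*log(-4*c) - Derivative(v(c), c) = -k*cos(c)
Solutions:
 v(c) = C1 + sqrt(2)*c*(log(-c) - 1) + 2*sqrt(2)*c*log(2) + k*sin(c)


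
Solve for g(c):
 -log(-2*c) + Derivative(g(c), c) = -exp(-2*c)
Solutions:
 g(c) = C1 + c*log(-c) + c*(-1 + log(2)) + exp(-2*c)/2


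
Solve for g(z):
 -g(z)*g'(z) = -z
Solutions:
 g(z) = -sqrt(C1 + z^2)
 g(z) = sqrt(C1 + z^2)


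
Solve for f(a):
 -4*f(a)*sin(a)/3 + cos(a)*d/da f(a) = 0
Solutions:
 f(a) = C1/cos(a)^(4/3)


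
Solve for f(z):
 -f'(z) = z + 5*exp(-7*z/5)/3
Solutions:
 f(z) = C1 - z^2/2 + 25*exp(-7*z/5)/21


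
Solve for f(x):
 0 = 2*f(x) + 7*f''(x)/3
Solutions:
 f(x) = C1*sin(sqrt(42)*x/7) + C2*cos(sqrt(42)*x/7)


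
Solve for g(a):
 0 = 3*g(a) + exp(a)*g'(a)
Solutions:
 g(a) = C1*exp(3*exp(-a))


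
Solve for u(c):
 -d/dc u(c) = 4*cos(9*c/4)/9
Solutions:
 u(c) = C1 - 16*sin(9*c/4)/81


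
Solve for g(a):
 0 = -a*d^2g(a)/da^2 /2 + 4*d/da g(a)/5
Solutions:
 g(a) = C1 + C2*a^(13/5)


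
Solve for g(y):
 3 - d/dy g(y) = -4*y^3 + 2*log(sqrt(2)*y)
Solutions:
 g(y) = C1 + y^4 - 2*y*log(y) - y*log(2) + 5*y


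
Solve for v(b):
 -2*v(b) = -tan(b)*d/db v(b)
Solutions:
 v(b) = C1*sin(b)^2


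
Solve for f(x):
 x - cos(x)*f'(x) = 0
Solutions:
 f(x) = C1 + Integral(x/cos(x), x)


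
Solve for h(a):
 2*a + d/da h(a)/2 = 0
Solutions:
 h(a) = C1 - 2*a^2


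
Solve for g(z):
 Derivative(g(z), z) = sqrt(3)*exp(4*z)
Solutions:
 g(z) = C1 + sqrt(3)*exp(4*z)/4


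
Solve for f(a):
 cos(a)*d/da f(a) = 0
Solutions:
 f(a) = C1


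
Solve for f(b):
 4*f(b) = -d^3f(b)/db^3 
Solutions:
 f(b) = C3*exp(-2^(2/3)*b) + (C1*sin(2^(2/3)*sqrt(3)*b/2) + C2*cos(2^(2/3)*sqrt(3)*b/2))*exp(2^(2/3)*b/2)


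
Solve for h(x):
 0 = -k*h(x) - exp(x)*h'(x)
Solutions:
 h(x) = C1*exp(k*exp(-x))


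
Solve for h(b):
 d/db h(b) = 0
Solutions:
 h(b) = C1


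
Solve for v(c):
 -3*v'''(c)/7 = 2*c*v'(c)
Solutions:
 v(c) = C1 + Integral(C2*airyai(-14^(1/3)*3^(2/3)*c/3) + C3*airybi(-14^(1/3)*3^(2/3)*c/3), c)


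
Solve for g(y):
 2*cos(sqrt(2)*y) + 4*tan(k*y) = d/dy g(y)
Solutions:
 g(y) = C1 + 4*Piecewise((-log(cos(k*y))/k, Ne(k, 0)), (0, True)) + sqrt(2)*sin(sqrt(2)*y)


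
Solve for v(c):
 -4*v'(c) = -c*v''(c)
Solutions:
 v(c) = C1 + C2*c^5


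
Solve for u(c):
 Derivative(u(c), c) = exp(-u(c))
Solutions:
 u(c) = log(C1 + c)


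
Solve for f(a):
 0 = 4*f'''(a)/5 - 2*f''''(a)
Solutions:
 f(a) = C1 + C2*a + C3*a^2 + C4*exp(2*a/5)


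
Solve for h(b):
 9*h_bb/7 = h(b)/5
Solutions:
 h(b) = C1*exp(-sqrt(35)*b/15) + C2*exp(sqrt(35)*b/15)


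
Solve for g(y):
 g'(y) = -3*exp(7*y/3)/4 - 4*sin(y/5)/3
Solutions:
 g(y) = C1 - 9*exp(7*y/3)/28 + 20*cos(y/5)/3


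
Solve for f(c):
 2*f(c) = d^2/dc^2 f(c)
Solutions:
 f(c) = C1*exp(-sqrt(2)*c) + C2*exp(sqrt(2)*c)


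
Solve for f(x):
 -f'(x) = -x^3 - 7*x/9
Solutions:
 f(x) = C1 + x^4/4 + 7*x^2/18


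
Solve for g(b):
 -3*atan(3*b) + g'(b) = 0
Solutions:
 g(b) = C1 + 3*b*atan(3*b) - log(9*b^2 + 1)/2


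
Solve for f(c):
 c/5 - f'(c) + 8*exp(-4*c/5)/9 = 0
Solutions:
 f(c) = C1 + c^2/10 - 10*exp(-4*c/5)/9


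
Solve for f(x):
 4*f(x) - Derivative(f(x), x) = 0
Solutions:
 f(x) = C1*exp(4*x)


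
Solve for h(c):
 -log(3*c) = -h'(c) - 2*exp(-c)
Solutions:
 h(c) = C1 + c*log(c) + c*(-1 + log(3)) + 2*exp(-c)


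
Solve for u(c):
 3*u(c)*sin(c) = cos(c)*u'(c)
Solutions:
 u(c) = C1/cos(c)^3


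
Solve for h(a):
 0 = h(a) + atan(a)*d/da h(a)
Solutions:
 h(a) = C1*exp(-Integral(1/atan(a), a))


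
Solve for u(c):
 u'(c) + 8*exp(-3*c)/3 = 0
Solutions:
 u(c) = C1 + 8*exp(-3*c)/9


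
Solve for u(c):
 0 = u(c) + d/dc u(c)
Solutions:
 u(c) = C1*exp(-c)


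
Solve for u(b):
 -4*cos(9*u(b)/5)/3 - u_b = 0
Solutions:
 4*b/3 - 5*log(sin(9*u(b)/5) - 1)/18 + 5*log(sin(9*u(b)/5) + 1)/18 = C1


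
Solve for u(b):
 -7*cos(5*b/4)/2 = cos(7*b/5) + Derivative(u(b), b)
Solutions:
 u(b) = C1 - 14*sin(5*b/4)/5 - 5*sin(7*b/5)/7


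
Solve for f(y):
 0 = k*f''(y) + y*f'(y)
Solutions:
 f(y) = C1 + C2*sqrt(k)*erf(sqrt(2)*y*sqrt(1/k)/2)


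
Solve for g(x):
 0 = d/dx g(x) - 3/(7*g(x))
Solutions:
 g(x) = -sqrt(C1 + 42*x)/7
 g(x) = sqrt(C1 + 42*x)/7


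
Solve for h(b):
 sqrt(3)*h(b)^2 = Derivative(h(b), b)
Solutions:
 h(b) = -1/(C1 + sqrt(3)*b)


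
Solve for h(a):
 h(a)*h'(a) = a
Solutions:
 h(a) = -sqrt(C1 + a^2)
 h(a) = sqrt(C1 + a^2)


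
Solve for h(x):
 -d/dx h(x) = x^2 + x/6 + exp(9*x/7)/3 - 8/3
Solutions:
 h(x) = C1 - x^3/3 - x^2/12 + 8*x/3 - 7*exp(9*x/7)/27


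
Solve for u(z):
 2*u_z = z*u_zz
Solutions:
 u(z) = C1 + C2*z^3


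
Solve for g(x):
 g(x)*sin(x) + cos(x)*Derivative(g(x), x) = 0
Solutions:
 g(x) = C1*cos(x)


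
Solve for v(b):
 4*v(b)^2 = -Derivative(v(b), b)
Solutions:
 v(b) = 1/(C1 + 4*b)


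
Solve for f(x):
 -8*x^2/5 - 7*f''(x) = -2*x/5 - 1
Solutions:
 f(x) = C1 + C2*x - 2*x^4/105 + x^3/105 + x^2/14


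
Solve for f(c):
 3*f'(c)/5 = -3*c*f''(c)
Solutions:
 f(c) = C1 + C2*c^(4/5)


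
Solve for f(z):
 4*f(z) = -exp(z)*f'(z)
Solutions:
 f(z) = C1*exp(4*exp(-z))


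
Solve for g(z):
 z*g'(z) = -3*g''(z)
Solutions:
 g(z) = C1 + C2*erf(sqrt(6)*z/6)


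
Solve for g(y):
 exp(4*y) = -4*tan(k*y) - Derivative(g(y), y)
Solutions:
 g(y) = C1 - 4*Piecewise((-log(cos(k*y))/k, Ne(k, 0)), (0, True)) - exp(4*y)/4


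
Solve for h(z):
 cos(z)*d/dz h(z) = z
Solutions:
 h(z) = C1 + Integral(z/cos(z), z)


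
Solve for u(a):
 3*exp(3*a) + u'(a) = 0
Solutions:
 u(a) = C1 - exp(3*a)


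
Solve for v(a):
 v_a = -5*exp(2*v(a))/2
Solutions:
 v(a) = log(-1/(C1 - 5*a))/2
 v(a) = log(-sqrt(1/(C1 + 5*a)))


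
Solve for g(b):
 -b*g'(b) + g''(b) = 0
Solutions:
 g(b) = C1 + C2*erfi(sqrt(2)*b/2)


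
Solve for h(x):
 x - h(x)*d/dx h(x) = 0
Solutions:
 h(x) = -sqrt(C1 + x^2)
 h(x) = sqrt(C1 + x^2)


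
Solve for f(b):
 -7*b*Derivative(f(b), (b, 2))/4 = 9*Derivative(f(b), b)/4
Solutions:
 f(b) = C1 + C2/b^(2/7)


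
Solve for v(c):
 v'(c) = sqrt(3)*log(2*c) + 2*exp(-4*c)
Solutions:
 v(c) = C1 + sqrt(3)*c*log(c) + sqrt(3)*c*(-1 + log(2)) - exp(-4*c)/2


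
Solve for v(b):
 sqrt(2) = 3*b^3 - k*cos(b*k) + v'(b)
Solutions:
 v(b) = C1 - 3*b^4/4 + sqrt(2)*b + sin(b*k)


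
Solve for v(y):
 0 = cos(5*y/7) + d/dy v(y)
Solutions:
 v(y) = C1 - 7*sin(5*y/7)/5


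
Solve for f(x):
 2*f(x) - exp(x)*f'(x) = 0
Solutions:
 f(x) = C1*exp(-2*exp(-x))


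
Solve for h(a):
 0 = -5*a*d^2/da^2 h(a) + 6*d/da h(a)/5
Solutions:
 h(a) = C1 + C2*a^(31/25)


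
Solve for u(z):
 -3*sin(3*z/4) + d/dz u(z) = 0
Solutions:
 u(z) = C1 - 4*cos(3*z/4)


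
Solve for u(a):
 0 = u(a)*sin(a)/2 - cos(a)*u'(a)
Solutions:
 u(a) = C1/sqrt(cos(a))


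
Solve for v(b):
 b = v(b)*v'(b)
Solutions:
 v(b) = -sqrt(C1 + b^2)
 v(b) = sqrt(C1 + b^2)


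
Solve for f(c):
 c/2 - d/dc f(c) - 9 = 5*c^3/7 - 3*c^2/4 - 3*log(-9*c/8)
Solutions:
 f(c) = C1 - 5*c^4/28 + c^3/4 + c^2/4 + 3*c*log(-c) + 3*c*(-4 - 3*log(2) + 2*log(3))


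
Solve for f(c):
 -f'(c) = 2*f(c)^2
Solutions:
 f(c) = 1/(C1 + 2*c)


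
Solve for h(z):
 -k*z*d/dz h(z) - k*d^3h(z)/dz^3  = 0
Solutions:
 h(z) = C1 + Integral(C2*airyai(-z) + C3*airybi(-z), z)


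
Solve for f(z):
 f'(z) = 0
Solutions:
 f(z) = C1


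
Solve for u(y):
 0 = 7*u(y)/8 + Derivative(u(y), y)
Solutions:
 u(y) = C1*exp(-7*y/8)


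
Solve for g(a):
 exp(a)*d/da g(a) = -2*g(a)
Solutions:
 g(a) = C1*exp(2*exp(-a))


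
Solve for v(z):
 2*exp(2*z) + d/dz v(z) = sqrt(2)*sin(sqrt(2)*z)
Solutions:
 v(z) = C1 - exp(2*z) - cos(sqrt(2)*z)


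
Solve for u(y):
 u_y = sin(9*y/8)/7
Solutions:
 u(y) = C1 - 8*cos(9*y/8)/63


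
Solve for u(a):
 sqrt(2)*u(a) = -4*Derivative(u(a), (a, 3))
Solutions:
 u(a) = C3*exp(-sqrt(2)*a/2) + (C1*sin(sqrt(6)*a/4) + C2*cos(sqrt(6)*a/4))*exp(sqrt(2)*a/4)


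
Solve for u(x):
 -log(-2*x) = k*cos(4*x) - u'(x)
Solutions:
 u(x) = C1 + k*sin(4*x)/4 + x*log(-x) - x + x*log(2)


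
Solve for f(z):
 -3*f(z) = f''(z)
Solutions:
 f(z) = C1*sin(sqrt(3)*z) + C2*cos(sqrt(3)*z)


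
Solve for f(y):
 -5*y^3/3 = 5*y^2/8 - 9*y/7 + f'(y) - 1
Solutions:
 f(y) = C1 - 5*y^4/12 - 5*y^3/24 + 9*y^2/14 + y


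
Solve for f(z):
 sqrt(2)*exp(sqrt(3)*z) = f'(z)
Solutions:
 f(z) = C1 + sqrt(6)*exp(sqrt(3)*z)/3


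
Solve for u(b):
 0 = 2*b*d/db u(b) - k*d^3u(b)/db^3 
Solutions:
 u(b) = C1 + Integral(C2*airyai(2^(1/3)*b*(1/k)^(1/3)) + C3*airybi(2^(1/3)*b*(1/k)^(1/3)), b)


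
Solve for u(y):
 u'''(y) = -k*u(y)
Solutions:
 u(y) = C1*exp(y*(-k)^(1/3)) + C2*exp(y*(-k)^(1/3)*(-1 + sqrt(3)*I)/2) + C3*exp(-y*(-k)^(1/3)*(1 + sqrt(3)*I)/2)


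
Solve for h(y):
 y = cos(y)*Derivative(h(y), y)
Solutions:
 h(y) = C1 + Integral(y/cos(y), y)


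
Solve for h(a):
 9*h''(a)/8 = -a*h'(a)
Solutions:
 h(a) = C1 + C2*erf(2*a/3)


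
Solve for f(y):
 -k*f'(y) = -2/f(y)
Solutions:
 f(y) = -sqrt(C1 + 4*y/k)
 f(y) = sqrt(C1 + 4*y/k)


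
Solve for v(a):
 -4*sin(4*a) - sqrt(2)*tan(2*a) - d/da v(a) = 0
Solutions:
 v(a) = C1 + sqrt(2)*log(cos(2*a))/2 + cos(4*a)


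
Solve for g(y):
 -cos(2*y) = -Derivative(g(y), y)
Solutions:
 g(y) = C1 + sin(2*y)/2


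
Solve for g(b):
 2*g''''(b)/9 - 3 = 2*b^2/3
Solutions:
 g(b) = C1 + C2*b + C3*b^2 + C4*b^3 + b^6/120 + 9*b^4/16


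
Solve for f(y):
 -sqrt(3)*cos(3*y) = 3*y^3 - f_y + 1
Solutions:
 f(y) = C1 + 3*y^4/4 + y + sqrt(3)*sin(3*y)/3


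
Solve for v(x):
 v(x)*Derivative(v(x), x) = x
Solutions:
 v(x) = -sqrt(C1 + x^2)
 v(x) = sqrt(C1 + x^2)


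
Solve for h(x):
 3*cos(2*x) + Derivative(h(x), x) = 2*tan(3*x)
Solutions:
 h(x) = C1 - 2*log(cos(3*x))/3 - 3*sin(2*x)/2


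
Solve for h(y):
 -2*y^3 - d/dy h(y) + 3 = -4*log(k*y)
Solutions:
 h(y) = C1 - y^4/2 + 4*y*log(k*y) - y


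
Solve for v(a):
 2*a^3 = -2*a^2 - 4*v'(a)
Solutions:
 v(a) = C1 - a^4/8 - a^3/6


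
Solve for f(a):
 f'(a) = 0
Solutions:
 f(a) = C1


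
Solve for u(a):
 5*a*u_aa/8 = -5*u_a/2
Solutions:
 u(a) = C1 + C2/a^3


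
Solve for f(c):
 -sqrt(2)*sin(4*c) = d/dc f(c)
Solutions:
 f(c) = C1 + sqrt(2)*cos(4*c)/4


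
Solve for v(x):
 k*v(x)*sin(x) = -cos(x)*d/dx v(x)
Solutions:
 v(x) = C1*exp(k*log(cos(x)))


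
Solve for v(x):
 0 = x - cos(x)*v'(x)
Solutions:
 v(x) = C1 + Integral(x/cos(x), x)


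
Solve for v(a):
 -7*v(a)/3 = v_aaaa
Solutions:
 v(a) = (C1*sin(sqrt(2)*3^(3/4)*7^(1/4)*a/6) + C2*cos(sqrt(2)*3^(3/4)*7^(1/4)*a/6))*exp(-sqrt(2)*3^(3/4)*7^(1/4)*a/6) + (C3*sin(sqrt(2)*3^(3/4)*7^(1/4)*a/6) + C4*cos(sqrt(2)*3^(3/4)*7^(1/4)*a/6))*exp(sqrt(2)*3^(3/4)*7^(1/4)*a/6)


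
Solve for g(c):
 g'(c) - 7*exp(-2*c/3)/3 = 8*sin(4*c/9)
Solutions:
 g(c) = C1 - 18*cos(4*c/9) - 7*exp(-2*c/3)/2


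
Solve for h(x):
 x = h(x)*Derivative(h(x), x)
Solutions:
 h(x) = -sqrt(C1 + x^2)
 h(x) = sqrt(C1 + x^2)


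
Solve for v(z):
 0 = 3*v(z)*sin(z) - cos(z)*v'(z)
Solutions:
 v(z) = C1/cos(z)^3


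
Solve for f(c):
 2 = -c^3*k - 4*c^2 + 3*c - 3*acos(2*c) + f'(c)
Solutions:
 f(c) = C1 + c^4*k/4 + 4*c^3/3 - 3*c^2/2 + 3*c*acos(2*c) + 2*c - 3*sqrt(1 - 4*c^2)/2


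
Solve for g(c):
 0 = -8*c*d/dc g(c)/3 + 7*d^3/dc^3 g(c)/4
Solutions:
 g(c) = C1 + Integral(C2*airyai(2*42^(2/3)*c/21) + C3*airybi(2*42^(2/3)*c/21), c)


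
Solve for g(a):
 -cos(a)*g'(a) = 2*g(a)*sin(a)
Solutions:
 g(a) = C1*cos(a)^2


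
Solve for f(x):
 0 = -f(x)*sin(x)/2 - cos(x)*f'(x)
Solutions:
 f(x) = C1*sqrt(cos(x))


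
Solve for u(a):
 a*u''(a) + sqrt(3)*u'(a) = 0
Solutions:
 u(a) = C1 + C2*a^(1 - sqrt(3))


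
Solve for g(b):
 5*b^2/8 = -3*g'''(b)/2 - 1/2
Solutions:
 g(b) = C1 + C2*b + C3*b^2 - b^5/144 - b^3/18


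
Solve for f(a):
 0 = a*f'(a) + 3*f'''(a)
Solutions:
 f(a) = C1 + Integral(C2*airyai(-3^(2/3)*a/3) + C3*airybi(-3^(2/3)*a/3), a)


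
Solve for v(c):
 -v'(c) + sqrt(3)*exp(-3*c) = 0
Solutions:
 v(c) = C1 - sqrt(3)*exp(-3*c)/3


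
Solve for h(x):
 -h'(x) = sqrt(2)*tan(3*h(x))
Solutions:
 h(x) = -asin(C1*exp(-3*sqrt(2)*x))/3 + pi/3
 h(x) = asin(C1*exp(-3*sqrt(2)*x))/3


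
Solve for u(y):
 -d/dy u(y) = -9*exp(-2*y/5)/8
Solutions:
 u(y) = C1 - 45*exp(-2*y/5)/16


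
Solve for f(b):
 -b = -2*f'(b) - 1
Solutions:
 f(b) = C1 + b^2/4 - b/2


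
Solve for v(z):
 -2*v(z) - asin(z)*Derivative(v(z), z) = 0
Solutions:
 v(z) = C1*exp(-2*Integral(1/asin(z), z))


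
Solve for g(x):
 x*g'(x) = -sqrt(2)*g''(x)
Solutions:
 g(x) = C1 + C2*erf(2^(1/4)*x/2)


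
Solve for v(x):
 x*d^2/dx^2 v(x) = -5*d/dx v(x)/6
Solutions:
 v(x) = C1 + C2*x^(1/6)


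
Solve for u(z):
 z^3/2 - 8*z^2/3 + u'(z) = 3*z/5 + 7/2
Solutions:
 u(z) = C1 - z^4/8 + 8*z^3/9 + 3*z^2/10 + 7*z/2


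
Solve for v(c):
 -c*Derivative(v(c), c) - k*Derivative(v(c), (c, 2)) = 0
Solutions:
 v(c) = C1 + C2*sqrt(k)*erf(sqrt(2)*c*sqrt(1/k)/2)


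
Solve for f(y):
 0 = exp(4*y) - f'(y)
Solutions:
 f(y) = C1 + exp(4*y)/4


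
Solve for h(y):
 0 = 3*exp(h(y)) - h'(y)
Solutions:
 h(y) = log(-1/(C1 + 3*y))


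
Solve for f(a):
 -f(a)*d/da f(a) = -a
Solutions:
 f(a) = -sqrt(C1 + a^2)
 f(a) = sqrt(C1 + a^2)


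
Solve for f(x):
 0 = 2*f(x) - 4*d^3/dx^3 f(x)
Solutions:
 f(x) = C3*exp(2^(2/3)*x/2) + (C1*sin(2^(2/3)*sqrt(3)*x/4) + C2*cos(2^(2/3)*sqrt(3)*x/4))*exp(-2^(2/3)*x/4)


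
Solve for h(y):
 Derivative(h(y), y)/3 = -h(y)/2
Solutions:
 h(y) = C1*exp(-3*y/2)


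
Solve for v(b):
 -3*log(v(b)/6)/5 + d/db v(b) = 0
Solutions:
 5*Integral(1/(-log(_y) + log(6)), (_y, v(b)))/3 = C1 - b


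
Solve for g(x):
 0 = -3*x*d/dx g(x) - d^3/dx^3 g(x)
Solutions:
 g(x) = C1 + Integral(C2*airyai(-3^(1/3)*x) + C3*airybi(-3^(1/3)*x), x)


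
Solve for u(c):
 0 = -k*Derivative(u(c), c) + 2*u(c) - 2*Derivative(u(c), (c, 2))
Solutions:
 u(c) = C1*exp(c*(-k + sqrt(k^2 + 16))/4) + C2*exp(-c*(k + sqrt(k^2 + 16))/4)


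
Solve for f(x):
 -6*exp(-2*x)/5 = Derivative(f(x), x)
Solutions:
 f(x) = C1 + 3*exp(-2*x)/5


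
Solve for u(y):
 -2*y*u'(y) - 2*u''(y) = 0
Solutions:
 u(y) = C1 + C2*erf(sqrt(2)*y/2)
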